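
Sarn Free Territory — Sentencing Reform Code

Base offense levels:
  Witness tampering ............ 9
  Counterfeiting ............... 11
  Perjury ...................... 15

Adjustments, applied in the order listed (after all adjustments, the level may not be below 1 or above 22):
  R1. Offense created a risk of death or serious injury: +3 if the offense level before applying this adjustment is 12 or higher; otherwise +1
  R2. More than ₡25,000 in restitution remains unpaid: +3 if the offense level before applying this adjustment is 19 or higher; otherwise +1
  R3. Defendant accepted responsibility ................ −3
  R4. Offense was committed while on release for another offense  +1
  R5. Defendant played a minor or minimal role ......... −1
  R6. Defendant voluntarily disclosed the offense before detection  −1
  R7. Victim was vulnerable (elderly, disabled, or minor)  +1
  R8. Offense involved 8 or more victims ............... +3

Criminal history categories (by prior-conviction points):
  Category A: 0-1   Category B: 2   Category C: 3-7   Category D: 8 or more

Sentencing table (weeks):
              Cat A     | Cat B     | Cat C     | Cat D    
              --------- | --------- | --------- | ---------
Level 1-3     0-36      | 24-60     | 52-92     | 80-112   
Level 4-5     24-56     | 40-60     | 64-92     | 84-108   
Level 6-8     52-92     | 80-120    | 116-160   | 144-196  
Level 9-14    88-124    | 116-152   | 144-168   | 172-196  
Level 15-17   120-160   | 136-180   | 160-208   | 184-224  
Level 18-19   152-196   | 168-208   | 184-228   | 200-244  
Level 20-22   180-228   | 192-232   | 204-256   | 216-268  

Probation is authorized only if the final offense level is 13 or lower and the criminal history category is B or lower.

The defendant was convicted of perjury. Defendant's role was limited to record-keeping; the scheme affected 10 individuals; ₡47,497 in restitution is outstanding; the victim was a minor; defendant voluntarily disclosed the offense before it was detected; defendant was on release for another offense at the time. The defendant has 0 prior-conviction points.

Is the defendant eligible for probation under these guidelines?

No

Base offense level for perjury: 15.
R2 applies (level before this adjustment is 15 < 19, so +1): 15 + 1 = 16.
R3 does not apply.
R4 applies: 16 + 1 = 17.
R5 applies: 17 − 1 = 16.
R6 applies: 16 − 1 = 15.
R7 applies: 15 + 1 = 16.
R8 applies: 16 + 3 = 19.
Final offense level: 19.
Criminal history: 0 prior points → Category A (0-1).
Level 19 falls in the 18-19 band.
Grid: Level 18-19 × Category A = 152-196 weeks.
Probation check: level 19 > 13 and category A ≤ B → not eligible.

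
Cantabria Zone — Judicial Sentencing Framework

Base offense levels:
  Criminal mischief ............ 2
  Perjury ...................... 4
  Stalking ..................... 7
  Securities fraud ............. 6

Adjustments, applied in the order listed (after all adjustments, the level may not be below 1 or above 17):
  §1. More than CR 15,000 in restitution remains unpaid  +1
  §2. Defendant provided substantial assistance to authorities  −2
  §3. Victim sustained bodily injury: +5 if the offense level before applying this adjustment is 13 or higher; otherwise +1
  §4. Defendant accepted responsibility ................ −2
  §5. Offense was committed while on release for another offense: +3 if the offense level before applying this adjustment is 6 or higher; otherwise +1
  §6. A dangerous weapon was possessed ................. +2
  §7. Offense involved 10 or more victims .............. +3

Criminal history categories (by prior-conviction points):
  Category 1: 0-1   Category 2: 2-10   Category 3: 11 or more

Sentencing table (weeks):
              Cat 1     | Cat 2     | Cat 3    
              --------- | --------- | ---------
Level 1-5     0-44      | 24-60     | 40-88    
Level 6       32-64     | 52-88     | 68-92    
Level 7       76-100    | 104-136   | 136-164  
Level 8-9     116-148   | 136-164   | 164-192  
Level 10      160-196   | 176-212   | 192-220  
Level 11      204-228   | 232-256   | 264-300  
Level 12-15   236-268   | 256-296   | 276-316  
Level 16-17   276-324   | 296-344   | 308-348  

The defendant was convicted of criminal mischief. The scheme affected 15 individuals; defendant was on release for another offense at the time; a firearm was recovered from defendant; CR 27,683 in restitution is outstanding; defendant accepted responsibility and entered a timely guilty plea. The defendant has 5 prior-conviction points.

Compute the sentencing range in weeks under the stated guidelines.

Base offense level for criminal mischief: 2.
§1 applies: 2 + 1 = 3.
§3 does not apply.
§4 applies: 3 − 2 = 1.
§5 applies (level before this adjustment is 1 < 6, so +1): 1 + 1 = 2.
§6 applies: 2 + 2 = 4.
§7 applies: 4 + 3 = 7.
Final offense level: 7.
Criminal history: 5 prior points → Category 2 (2-10).
Level 7 falls in the 7 band.
Grid: Level 7 × Category 2 = 104-136 weeks.

104-136 weeks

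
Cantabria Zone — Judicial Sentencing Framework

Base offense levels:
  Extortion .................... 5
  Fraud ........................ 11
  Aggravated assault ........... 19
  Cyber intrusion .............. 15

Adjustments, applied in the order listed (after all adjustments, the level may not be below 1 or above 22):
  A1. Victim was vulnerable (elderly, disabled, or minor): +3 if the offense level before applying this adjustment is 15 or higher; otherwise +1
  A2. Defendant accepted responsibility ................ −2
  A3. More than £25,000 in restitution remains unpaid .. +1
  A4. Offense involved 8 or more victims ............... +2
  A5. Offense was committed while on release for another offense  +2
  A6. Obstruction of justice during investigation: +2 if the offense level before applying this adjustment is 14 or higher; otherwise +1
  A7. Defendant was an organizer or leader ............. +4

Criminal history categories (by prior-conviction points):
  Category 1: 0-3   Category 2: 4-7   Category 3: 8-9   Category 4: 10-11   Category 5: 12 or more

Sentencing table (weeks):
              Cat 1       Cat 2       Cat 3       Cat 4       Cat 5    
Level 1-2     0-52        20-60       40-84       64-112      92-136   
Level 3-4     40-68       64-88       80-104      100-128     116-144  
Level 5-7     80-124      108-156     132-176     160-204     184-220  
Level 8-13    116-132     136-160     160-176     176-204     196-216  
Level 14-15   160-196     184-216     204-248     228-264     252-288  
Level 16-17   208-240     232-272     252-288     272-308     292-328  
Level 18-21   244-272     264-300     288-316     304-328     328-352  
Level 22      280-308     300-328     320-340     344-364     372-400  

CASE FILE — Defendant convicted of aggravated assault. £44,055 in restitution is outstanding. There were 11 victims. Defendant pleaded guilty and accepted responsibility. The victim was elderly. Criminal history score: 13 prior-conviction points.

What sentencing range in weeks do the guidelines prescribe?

372-400 weeks

Base offense level for aggravated assault: 19.
A1 applies (level before this adjustment is 19 ≥ 15, so +3): 19 + 3 = 22.
A2 applies: 22 − 2 = 20.
A3 applies: 20 + 1 = 21.
A4 applies: 21 + 2 = 23.
A6 does not apply.
A7 does not apply.
Level 23 exceeds the maximum of 22; capped at 22.
Final offense level: 22.
Criminal history: 13 prior points → Category 5 (12+).
Level 22 falls in the 22 band.
Grid: Level 22 × Category 5 = 372-400 weeks.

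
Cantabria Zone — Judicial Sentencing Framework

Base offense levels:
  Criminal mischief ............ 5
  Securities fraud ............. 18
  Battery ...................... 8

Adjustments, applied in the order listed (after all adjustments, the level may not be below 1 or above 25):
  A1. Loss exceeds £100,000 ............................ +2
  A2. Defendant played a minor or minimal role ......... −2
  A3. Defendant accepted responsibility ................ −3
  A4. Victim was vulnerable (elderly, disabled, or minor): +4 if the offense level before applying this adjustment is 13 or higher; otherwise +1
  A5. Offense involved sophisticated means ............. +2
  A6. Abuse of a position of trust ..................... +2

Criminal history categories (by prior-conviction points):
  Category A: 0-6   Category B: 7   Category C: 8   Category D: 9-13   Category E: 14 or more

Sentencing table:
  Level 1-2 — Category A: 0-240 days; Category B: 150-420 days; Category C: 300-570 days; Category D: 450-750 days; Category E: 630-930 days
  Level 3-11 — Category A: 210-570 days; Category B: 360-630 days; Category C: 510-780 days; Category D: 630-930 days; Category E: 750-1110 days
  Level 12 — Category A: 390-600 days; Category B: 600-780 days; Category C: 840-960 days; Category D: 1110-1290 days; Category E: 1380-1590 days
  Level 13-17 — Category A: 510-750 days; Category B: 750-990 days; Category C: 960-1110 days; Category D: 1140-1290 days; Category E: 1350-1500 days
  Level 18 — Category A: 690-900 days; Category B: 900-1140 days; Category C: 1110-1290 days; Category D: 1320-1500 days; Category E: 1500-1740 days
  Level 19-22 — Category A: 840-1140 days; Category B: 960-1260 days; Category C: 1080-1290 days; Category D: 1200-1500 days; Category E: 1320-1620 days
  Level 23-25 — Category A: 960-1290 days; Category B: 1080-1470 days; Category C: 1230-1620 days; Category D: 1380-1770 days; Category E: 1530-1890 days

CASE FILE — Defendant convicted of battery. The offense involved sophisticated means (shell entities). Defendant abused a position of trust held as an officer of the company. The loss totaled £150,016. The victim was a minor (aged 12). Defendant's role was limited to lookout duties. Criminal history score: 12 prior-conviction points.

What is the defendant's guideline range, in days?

1140-1290 days

Base offense level for battery: 8.
A1 applies: 8 + 2 = 10.
A2 applies: 10 − 2 = 8.
A3 does not apply.
A4 applies (level before this adjustment is 8 < 13, so +1): 8 + 1 = 9.
A5 applies: 9 + 2 = 11.
A6 applies: 11 + 2 = 13.
Final offense level: 13.
Criminal history: 12 prior points → Category D (9-13).
Level 13 falls in the 13-17 band.
Grid: Level 13-17 × Category D = 1140-1290 days.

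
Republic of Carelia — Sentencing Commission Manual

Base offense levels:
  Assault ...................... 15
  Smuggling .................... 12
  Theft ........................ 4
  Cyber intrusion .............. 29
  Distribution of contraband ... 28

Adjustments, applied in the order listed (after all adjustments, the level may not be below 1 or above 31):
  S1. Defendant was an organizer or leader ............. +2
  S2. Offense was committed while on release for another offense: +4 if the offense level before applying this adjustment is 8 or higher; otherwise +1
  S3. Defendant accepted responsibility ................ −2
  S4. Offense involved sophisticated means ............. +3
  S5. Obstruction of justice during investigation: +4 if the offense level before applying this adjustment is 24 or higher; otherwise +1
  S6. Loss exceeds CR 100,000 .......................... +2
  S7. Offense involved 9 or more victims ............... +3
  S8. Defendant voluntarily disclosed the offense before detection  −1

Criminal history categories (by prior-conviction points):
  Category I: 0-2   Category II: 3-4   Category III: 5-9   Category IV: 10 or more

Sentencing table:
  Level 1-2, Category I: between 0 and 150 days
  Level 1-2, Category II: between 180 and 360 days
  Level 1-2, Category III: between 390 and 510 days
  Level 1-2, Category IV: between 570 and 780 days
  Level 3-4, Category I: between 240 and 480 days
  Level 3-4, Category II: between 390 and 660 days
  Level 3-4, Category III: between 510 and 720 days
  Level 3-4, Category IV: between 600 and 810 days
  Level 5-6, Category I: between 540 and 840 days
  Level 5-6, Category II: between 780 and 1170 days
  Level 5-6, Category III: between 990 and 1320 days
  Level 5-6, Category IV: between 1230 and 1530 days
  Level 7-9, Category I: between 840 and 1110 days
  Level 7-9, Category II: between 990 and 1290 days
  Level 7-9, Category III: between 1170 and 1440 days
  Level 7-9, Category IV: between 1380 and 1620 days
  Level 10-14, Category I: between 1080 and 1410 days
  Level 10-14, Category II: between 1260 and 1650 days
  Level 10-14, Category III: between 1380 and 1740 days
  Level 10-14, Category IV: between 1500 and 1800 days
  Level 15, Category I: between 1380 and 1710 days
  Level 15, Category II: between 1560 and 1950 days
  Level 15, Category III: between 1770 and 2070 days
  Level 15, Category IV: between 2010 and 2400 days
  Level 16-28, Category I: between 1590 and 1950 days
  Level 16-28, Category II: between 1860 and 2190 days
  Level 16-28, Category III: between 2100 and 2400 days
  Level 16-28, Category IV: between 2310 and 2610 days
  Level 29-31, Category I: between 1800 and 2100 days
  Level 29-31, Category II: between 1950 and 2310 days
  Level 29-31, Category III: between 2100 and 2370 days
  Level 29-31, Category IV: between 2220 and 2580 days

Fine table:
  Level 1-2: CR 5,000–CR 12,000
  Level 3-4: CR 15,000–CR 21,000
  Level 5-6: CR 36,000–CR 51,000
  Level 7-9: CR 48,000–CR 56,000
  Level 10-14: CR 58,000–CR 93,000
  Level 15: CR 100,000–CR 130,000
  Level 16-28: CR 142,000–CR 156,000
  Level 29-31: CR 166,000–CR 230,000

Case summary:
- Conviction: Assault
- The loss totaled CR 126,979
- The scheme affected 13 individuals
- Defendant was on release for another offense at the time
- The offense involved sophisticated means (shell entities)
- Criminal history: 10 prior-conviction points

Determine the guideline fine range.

CR 142,000–CR 156,000

Base offense level for assault: 15.
S2 applies (level before this adjustment is 15 ≥ 8, so +4): 15 + 4 = 19.
S4 applies: 19 + 3 = 22.
S5 does not apply.
S6 applies: 22 + 2 = 24.
S7 applies: 24 + 3 = 27.
Final offense level: 27.
Level 27 falls in the 16-28 band.
Fine table: Level 16-28 → CR 142,000–CR 156,000.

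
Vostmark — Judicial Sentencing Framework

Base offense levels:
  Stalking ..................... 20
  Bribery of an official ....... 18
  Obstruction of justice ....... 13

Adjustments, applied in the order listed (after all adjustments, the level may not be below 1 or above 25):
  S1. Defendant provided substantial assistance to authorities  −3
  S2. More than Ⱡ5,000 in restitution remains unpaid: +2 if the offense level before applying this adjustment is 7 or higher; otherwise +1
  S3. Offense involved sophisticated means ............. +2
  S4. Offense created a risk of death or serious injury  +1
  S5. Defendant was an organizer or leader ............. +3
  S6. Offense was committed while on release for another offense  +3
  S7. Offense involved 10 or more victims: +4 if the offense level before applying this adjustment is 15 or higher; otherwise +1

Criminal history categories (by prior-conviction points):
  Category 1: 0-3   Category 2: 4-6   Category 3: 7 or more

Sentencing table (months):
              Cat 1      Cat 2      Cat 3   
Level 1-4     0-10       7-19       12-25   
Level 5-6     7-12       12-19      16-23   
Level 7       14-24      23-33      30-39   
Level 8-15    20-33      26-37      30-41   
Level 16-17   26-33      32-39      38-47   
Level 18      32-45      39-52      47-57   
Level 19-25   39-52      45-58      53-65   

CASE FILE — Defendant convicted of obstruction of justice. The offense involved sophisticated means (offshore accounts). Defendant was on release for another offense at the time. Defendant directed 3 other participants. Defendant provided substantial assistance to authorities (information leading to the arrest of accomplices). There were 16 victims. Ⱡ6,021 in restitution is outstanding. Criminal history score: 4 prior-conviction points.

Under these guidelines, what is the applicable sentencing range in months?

Base offense level for obstruction of justice: 13.
S1 applies: 13 − 3 = 10.
S2 applies (level before this adjustment is 10 ≥ 7, so +2): 10 + 2 = 12.
S3 applies: 12 + 2 = 14.
S4 does not apply.
S5 applies: 14 + 3 = 17.
S6 applies: 17 + 3 = 20.
S7 applies (level before this adjustment is 20 ≥ 15, so +4): 20 + 4 = 24.
Final offense level: 24.
Criminal history: 4 prior points → Category 2 (4-6).
Level 24 falls in the 19-25 band.
Grid: Level 19-25 × Category 2 = 45-58 months.

45-58 months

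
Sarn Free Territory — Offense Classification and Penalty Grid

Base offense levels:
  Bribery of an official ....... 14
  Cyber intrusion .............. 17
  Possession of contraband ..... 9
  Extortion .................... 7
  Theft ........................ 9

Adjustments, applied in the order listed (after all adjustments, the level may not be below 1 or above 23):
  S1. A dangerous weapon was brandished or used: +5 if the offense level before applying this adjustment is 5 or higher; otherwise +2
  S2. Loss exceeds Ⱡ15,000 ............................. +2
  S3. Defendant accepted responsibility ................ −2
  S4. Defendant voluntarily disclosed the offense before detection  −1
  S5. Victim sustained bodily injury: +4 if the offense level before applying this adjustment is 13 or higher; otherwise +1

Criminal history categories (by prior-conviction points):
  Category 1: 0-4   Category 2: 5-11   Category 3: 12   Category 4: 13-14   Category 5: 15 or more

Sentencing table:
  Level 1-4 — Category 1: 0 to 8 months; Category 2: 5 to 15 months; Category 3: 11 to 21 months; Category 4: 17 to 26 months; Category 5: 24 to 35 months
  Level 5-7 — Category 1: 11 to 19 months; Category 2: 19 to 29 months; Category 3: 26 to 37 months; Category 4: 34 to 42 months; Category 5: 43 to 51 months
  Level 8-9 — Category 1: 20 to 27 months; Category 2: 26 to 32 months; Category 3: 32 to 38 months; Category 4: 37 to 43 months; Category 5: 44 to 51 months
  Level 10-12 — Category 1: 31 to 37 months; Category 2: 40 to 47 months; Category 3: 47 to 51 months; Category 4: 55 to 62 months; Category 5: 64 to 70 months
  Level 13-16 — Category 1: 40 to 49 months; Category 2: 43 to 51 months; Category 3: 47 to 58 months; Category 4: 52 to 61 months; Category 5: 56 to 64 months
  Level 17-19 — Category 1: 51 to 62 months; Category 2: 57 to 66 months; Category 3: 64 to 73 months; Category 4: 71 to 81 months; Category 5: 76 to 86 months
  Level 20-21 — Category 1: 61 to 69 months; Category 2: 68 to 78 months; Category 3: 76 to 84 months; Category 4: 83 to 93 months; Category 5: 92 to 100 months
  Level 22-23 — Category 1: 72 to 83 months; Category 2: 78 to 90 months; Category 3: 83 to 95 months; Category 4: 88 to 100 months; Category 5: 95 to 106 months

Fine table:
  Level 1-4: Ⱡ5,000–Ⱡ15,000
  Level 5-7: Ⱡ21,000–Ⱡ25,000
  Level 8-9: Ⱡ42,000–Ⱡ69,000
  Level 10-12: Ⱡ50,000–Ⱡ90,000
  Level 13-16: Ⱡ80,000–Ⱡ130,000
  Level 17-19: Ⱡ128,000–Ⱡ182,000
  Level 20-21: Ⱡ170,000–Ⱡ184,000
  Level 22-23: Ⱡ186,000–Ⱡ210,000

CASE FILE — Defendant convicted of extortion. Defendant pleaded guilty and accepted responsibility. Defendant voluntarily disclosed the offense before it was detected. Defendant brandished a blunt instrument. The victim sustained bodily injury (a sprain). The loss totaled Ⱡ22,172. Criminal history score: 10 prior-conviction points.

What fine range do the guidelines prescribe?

Base offense level for extortion: 7.
S1 applies (level before this adjustment is 7 ≥ 5, so +5): 7 + 5 = 12.
S2 applies: 12 + 2 = 14.
S3 applies: 14 − 2 = 12.
S4 applies: 12 − 1 = 11.
S5 applies (level before this adjustment is 11 < 13, so +1): 11 + 1 = 12.
Final offense level: 12.
Level 12 falls in the 10-12 band.
Fine table: Level 10-12 → Ⱡ50,000–Ⱡ90,000.

Ⱡ50,000–Ⱡ90,000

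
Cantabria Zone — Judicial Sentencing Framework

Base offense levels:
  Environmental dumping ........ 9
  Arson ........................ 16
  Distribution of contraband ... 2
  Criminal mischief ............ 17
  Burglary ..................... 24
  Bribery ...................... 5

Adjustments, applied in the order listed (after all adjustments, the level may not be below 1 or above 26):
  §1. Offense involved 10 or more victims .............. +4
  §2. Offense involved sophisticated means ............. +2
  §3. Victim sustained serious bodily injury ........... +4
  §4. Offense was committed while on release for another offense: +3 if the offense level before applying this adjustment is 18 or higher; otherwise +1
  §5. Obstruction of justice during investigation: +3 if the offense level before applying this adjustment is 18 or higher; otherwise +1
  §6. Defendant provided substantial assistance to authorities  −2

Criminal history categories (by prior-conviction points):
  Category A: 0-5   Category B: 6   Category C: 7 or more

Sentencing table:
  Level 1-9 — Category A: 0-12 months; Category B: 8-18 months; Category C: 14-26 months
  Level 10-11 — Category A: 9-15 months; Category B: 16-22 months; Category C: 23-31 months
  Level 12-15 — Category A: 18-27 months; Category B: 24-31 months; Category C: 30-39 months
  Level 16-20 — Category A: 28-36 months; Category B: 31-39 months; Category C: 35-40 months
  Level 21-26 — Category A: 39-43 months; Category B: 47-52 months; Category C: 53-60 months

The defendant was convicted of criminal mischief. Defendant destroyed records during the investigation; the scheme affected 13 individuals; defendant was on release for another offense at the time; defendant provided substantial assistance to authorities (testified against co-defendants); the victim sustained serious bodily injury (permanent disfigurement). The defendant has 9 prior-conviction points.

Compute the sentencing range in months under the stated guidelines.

Base offense level for criminal mischief: 17.
§1 applies: 17 + 4 = 21.
§3 applies: 21 + 4 = 25.
§4 applies (level before this adjustment is 25 ≥ 18, so +3): 25 + 3 = 28.
§5 applies (level before this adjustment is 28 ≥ 18, so +3): 28 + 3 = 31.
§6 applies: 31 − 2 = 29.
Level 29 exceeds the maximum of 26; capped at 26.
Final offense level: 26.
Criminal history: 9 prior points → Category C (7+).
Level 26 falls in the 21-26 band.
Grid: Level 21-26 × Category C = 53-60 months.

53-60 months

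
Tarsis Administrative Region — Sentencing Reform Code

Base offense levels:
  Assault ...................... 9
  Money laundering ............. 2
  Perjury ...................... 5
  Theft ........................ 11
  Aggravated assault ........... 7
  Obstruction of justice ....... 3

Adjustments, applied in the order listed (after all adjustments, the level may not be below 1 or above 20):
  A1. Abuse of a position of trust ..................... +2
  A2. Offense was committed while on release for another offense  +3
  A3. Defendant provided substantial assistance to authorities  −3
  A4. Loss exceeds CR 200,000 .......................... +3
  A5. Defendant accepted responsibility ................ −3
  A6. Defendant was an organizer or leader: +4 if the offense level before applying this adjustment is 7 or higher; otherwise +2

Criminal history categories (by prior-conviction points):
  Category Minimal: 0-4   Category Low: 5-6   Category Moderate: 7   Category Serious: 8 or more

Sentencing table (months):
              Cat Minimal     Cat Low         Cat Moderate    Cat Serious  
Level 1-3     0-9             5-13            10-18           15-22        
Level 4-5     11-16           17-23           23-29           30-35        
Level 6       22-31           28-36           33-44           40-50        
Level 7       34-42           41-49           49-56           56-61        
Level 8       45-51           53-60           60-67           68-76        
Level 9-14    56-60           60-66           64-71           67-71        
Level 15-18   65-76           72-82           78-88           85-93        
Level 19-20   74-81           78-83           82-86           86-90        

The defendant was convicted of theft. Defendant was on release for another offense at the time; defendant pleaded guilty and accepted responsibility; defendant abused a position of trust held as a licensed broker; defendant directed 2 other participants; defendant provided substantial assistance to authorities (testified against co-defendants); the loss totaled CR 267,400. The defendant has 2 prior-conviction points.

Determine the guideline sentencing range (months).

Base offense level for theft: 11.
A1 applies: 11 + 2 = 13.
A2 applies: 13 + 3 = 16.
A3 applies: 16 − 3 = 13.
A4 applies: 13 + 3 = 16.
A5 applies: 16 − 3 = 13.
A6 applies (level before this adjustment is 13 ≥ 7, so +4): 13 + 4 = 17.
Final offense level: 17.
Criminal history: 2 prior points → Category Minimal (0-4).
Level 17 falls in the 15-18 band.
Grid: Level 15-18 × Category Minimal = 65-76 months.

65-76 months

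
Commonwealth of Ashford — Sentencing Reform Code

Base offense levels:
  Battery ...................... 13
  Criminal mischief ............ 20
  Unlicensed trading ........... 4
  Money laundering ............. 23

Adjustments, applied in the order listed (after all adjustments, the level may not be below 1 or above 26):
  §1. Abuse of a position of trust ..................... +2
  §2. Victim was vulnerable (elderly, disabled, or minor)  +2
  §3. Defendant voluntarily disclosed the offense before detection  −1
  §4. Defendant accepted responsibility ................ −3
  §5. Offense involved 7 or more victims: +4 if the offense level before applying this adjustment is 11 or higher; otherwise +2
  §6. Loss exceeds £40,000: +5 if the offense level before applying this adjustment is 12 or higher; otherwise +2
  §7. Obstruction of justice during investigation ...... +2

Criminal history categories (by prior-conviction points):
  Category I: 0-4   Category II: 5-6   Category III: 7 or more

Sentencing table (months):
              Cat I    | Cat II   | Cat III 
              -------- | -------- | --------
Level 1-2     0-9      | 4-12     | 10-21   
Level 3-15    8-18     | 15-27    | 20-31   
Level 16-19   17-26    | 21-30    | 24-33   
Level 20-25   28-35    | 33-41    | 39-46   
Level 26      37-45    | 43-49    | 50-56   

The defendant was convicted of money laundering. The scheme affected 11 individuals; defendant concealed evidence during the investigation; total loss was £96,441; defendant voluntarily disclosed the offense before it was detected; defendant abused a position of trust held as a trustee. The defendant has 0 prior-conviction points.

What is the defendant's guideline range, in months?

37-45 months

Base offense level for money laundering: 23.
§1 applies: 23 + 2 = 25.
§3 applies: 25 − 1 = 24.
§5 applies (level before this adjustment is 24 ≥ 11, so +4): 24 + 4 = 28.
§6 applies (level before this adjustment is 28 ≥ 12, so +5): 28 + 5 = 33.
§7 applies: 33 + 2 = 35.
Level 35 exceeds the maximum of 26; capped at 26.
Final offense level: 26.
Criminal history: 0 prior points → Category I (0-4).
Level 26 falls in the 26 band.
Grid: Level 26 × Category I = 37-45 months.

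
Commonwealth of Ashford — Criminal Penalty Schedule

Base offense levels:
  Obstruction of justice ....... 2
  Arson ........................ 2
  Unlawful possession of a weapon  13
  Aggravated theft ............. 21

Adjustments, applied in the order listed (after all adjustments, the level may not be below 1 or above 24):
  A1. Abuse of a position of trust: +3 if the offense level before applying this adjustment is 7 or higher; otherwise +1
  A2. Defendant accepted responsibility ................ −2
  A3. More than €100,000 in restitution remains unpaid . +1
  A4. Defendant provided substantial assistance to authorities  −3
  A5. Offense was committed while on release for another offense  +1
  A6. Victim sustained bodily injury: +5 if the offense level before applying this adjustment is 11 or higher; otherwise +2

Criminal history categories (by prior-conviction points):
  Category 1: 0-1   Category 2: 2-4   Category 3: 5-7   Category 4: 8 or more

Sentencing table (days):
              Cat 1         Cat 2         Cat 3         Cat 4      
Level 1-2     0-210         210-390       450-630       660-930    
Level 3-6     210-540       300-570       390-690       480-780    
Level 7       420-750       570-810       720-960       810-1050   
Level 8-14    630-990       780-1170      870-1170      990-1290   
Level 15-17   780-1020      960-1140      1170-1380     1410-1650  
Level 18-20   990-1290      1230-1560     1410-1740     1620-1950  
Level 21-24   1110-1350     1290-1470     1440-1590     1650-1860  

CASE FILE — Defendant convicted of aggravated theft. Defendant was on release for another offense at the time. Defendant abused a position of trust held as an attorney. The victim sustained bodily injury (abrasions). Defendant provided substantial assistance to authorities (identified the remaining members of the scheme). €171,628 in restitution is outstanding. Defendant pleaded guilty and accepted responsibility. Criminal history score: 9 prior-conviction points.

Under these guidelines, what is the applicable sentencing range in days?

1650-1860 days

Base offense level for aggravated theft: 21.
A1 applies (level before this adjustment is 21 ≥ 7, so +3): 21 + 3 = 24.
A2 applies: 24 − 2 = 22.
A3 applies: 22 + 1 = 23.
A4 applies: 23 − 3 = 20.
A5 applies: 20 + 1 = 21.
A6 applies (level before this adjustment is 21 ≥ 11, so +5): 21 + 5 = 26.
Level 26 exceeds the maximum of 24; capped at 24.
Final offense level: 24.
Criminal history: 9 prior points → Category 4 (8+).
Level 24 falls in the 21-24 band.
Grid: Level 21-24 × Category 4 = 1650-1860 days.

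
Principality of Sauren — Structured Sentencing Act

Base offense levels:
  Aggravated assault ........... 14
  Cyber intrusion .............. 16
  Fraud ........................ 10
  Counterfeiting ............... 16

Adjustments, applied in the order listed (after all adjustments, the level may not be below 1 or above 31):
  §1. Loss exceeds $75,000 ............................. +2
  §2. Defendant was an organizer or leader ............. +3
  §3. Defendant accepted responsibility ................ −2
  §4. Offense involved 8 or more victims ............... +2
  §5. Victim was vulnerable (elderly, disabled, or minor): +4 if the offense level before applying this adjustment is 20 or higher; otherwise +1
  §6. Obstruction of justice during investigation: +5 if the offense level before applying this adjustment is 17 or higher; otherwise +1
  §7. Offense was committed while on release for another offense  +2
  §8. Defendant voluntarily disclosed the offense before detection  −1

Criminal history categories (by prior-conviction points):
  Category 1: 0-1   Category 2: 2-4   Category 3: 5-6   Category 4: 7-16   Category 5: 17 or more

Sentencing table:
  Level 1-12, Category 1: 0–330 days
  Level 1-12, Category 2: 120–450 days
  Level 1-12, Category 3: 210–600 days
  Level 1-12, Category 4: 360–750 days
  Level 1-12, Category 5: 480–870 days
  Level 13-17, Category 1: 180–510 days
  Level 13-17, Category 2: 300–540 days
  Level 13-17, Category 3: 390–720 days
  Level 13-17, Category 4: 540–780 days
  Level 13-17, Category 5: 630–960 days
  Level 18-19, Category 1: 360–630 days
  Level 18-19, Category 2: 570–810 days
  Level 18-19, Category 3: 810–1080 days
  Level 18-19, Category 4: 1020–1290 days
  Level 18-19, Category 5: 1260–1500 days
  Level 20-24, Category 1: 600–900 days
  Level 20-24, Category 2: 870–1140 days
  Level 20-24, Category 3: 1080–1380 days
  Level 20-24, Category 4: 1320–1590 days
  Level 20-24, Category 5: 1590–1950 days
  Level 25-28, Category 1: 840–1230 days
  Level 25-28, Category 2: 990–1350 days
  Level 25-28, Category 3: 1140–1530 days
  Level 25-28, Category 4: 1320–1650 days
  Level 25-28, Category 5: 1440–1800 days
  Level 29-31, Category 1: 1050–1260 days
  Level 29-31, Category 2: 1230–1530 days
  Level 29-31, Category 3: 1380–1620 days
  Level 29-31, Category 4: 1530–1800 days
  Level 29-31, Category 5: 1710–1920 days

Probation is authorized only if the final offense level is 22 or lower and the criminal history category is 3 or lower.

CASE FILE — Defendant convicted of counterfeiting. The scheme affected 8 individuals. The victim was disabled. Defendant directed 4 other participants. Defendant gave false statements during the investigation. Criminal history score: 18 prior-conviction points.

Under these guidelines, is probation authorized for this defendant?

Base offense level for counterfeiting: 16.
§2 applies: 16 + 3 = 19.
§3 does not apply.
§4 applies: 19 + 2 = 21.
§5 applies (level before this adjustment is 21 ≥ 20, so +4): 21 + 4 = 25.
§6 applies (level before this adjustment is 25 ≥ 17, so +5): 25 + 5 = 30.
§7 does not apply.
Final offense level: 30.
Criminal history: 18 prior points → Category 5 (17+).
Level 30 falls in the 29-31 band.
Grid: Level 29-31 × Category 5 = 1710-1920 days.
Probation check: level 30 > 22 and category 5 > 3 → not eligible.

No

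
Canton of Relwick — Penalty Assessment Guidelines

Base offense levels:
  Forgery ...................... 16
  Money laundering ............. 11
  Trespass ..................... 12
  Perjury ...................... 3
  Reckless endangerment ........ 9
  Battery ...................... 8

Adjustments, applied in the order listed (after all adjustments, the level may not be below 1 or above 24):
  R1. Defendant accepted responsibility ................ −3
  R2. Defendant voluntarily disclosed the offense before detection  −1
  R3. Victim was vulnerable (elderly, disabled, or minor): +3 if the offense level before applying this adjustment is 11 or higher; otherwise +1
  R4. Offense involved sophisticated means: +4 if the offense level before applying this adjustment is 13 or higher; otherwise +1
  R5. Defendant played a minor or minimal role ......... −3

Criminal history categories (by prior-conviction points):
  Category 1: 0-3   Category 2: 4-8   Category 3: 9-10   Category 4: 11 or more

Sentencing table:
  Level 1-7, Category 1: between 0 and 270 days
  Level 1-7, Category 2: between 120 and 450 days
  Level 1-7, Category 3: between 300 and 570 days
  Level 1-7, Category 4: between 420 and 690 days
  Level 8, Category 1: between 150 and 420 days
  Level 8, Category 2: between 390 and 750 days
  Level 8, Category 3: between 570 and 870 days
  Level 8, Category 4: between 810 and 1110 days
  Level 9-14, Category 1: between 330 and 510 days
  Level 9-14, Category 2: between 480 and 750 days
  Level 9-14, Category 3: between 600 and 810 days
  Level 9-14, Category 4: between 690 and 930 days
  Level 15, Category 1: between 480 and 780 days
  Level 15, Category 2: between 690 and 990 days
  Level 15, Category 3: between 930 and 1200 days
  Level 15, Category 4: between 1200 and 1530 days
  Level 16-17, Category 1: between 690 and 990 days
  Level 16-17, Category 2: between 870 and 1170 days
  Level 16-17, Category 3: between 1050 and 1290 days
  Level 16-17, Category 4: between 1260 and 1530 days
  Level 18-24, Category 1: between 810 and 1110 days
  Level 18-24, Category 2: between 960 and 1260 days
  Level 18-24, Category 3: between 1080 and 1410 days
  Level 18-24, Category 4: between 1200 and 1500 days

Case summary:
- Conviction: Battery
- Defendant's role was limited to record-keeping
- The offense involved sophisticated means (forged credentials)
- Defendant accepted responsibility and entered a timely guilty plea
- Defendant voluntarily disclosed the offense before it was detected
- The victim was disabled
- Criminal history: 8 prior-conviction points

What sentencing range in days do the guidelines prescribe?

120-450 days

Base offense level for battery: 8.
R1 applies: 8 − 3 = 5.
R2 applies: 5 − 1 = 4.
R3 applies (level before this adjustment is 4 < 11, so +1): 4 + 1 = 5.
R4 applies (level before this adjustment is 5 < 13, so +1): 5 + 1 = 6.
R5 applies: 6 − 3 = 3.
Final offense level: 3.
Criminal history: 8 prior points → Category 2 (4-8).
Level 3 falls in the 1-7 band.
Grid: Level 1-7 × Category 2 = 120-450 days.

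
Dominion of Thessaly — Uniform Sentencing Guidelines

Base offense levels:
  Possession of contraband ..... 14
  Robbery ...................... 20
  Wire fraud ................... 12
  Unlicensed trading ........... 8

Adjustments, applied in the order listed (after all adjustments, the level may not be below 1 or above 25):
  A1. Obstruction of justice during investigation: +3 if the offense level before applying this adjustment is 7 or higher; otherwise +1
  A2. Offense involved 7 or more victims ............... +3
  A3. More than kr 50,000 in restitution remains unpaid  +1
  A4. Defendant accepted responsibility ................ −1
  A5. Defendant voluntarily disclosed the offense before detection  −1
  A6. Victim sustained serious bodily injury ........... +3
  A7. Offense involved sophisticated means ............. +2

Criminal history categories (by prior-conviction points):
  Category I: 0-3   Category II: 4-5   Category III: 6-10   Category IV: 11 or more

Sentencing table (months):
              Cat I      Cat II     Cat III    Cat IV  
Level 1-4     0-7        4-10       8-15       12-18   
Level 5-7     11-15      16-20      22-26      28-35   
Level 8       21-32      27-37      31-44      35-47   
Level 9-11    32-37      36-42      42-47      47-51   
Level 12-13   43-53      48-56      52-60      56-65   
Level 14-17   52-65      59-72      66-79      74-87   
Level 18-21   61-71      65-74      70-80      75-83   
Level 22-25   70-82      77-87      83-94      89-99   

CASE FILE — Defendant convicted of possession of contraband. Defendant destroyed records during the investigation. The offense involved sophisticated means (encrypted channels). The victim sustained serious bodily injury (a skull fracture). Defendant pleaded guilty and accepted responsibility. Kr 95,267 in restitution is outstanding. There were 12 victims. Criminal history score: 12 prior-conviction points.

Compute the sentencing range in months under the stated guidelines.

Base offense level for possession of contraband: 14.
A1 applies (level before this adjustment is 14 ≥ 7, so +3): 14 + 3 = 17.
A2 applies: 17 + 3 = 20.
A3 applies: 20 + 1 = 21.
A4 applies: 21 − 1 = 20.
A6 applies: 20 + 3 = 23.
A7 applies: 23 + 2 = 25.
Final offense level: 25.
Criminal history: 12 prior points → Category IV (11+).
Level 25 falls in the 22-25 band.
Grid: Level 22-25 × Category IV = 89-99 months.

89-99 months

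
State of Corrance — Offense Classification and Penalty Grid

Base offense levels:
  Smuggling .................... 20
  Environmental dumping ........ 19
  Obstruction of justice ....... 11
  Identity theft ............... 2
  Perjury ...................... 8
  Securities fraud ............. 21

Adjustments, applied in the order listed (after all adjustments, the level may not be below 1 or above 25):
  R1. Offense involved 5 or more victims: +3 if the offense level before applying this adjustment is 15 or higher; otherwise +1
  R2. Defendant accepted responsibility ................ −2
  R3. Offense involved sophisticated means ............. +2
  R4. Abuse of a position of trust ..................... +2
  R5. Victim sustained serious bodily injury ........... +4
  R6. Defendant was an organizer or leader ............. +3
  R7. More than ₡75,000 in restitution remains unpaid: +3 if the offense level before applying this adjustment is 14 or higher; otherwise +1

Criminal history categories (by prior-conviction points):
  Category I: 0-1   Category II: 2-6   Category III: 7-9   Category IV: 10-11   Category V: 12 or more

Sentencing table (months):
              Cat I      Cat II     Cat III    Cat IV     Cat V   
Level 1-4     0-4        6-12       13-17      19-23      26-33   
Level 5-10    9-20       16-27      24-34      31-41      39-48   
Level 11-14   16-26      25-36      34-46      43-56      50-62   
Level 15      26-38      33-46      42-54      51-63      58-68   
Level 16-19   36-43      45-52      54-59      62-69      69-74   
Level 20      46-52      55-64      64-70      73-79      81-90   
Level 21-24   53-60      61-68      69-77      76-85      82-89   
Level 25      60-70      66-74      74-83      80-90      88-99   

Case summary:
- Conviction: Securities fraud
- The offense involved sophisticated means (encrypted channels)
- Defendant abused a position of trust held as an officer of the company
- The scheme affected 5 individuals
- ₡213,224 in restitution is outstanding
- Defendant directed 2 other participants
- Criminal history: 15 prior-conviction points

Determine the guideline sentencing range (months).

88-99 months

Base offense level for securities fraud: 21.
R1 applies (level before this adjustment is 21 ≥ 15, so +3): 21 + 3 = 24.
R2 does not apply.
R3 applies: 24 + 2 = 26.
R4 applies: 26 + 2 = 28.
R6 applies: 28 + 3 = 31.
R7 applies (level before this adjustment is 31 ≥ 14, so +3): 31 + 3 = 34.
Level 34 exceeds the maximum of 25; capped at 25.
Final offense level: 25.
Criminal history: 15 prior points → Category V (12+).
Level 25 falls in the 25 band.
Grid: Level 25 × Category V = 88-99 months.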